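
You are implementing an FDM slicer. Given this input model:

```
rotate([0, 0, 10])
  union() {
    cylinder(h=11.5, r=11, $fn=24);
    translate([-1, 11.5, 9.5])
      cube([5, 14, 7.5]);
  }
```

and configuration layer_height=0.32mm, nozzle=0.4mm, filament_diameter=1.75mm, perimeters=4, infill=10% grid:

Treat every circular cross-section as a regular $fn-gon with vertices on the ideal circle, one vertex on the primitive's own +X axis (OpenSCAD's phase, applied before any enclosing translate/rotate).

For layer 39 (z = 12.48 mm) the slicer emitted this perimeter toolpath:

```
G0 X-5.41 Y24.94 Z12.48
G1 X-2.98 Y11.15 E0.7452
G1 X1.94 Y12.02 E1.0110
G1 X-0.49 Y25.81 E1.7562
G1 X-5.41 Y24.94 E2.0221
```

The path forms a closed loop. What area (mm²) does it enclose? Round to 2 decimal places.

69.96 mm²

Apply the shoelace formula to the sequence of (X, Y) vertices; enclosed area = 69.96 mm².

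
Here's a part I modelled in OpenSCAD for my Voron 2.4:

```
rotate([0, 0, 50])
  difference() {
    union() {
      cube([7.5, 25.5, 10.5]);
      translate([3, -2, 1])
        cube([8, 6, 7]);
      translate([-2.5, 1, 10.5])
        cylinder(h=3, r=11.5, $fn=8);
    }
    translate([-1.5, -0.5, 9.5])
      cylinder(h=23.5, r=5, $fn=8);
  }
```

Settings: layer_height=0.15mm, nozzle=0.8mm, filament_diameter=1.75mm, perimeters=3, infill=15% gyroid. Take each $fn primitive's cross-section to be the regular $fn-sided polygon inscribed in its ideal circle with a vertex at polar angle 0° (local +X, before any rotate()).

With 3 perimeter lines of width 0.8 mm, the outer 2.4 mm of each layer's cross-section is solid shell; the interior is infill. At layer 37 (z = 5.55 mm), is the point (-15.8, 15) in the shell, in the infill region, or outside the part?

shell

At z = 5.55 mm: the cube is present — its section is the full 7.5×25.5 rectangle; the cube at (3, -2) is present — its section is the full 8×6 rectangle; the cylinder at (-2.5, 1) is absent (z outside [10.5, 13.5]); Merging all regions: the regions partially overlap (shared area 18.00 mm²), so overlapping operands fuse into one piece — 1 connected region; the cylinder at (-1.5, -0.5) does not reach this height (z outside [9.5, 33]); After the difference (first − rest): none of the subtracted shapes is present at this height, so that combined region is unchanged — 1 connected region; (rotated 50° about Z; rotation is an isometry so areas/perimeters/island counts are preserved). Overall, the cross-section is a single solid region. Undo the 50° rotation: the query point maps to (1.335, 21.745) in the un-rotated model frame. The nearest boundary edge runs (0.00, 0.00)→(0.00, 25.50); distance from the point to it = 1.33 mm. The point is inside the cross-section, 1.33 mm from the nearest boundary — within the 2.4 mm shell band (3 × 0.8).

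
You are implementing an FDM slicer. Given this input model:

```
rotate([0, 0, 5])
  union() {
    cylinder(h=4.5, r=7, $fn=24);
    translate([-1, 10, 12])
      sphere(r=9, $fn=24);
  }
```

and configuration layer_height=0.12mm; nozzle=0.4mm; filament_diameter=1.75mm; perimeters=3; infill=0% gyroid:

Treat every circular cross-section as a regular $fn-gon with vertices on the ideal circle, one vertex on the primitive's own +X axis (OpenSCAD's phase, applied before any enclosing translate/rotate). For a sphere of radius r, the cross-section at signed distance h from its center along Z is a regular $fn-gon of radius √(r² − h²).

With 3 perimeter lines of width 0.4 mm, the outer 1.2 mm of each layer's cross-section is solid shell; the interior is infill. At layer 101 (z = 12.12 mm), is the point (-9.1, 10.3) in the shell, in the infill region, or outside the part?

infill

At z = 12.12 mm: the cylinder is not intersected at this z (z outside [0, 4.5]); the r=9 sphere at (-1, 10) slices to a regular 24-gon of circumradius 8.999 (√(r²−h²) with h=0.12 from center); Combining (union): only the r=9 sphere at (-1, 10) is present, so the union is just that shape — 1 connected region; (whole slice rotated 5° about Z — lengths, areas and connectivity unchanged). Overall, the cross-section is a single solid region. Undo the 5° rotation: the query point maps to (-8.168, 11.054) in the un-rotated model frame. The nearest boundary edge runs (-9.69, 12.33)→(-10.00, 10.00); distance from the point to it = 1.68 mm. The point is inside the cross-section and 1.68 mm from the nearest boundary — more than the 1.2 mm shell width (3 × 0.4), so it's in the infill interior.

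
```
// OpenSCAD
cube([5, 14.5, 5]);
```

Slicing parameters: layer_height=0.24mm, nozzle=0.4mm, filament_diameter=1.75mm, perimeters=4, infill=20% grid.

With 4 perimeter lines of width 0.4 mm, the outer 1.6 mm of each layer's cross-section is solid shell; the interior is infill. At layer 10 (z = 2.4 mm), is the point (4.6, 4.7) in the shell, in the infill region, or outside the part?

At z = 2.4 mm: the 5×14.5 cube contributes its full rectangle. Overall, the cross-section is a single solid region. The nearest boundary edge runs (5.00, 0.00)→(5.00, 14.50); distance from the point to it = 0.40 mm. The point is inside the cross-section, 0.40 mm from the nearest boundary — within the 1.6 mm shell band (4 × 0.4).

shell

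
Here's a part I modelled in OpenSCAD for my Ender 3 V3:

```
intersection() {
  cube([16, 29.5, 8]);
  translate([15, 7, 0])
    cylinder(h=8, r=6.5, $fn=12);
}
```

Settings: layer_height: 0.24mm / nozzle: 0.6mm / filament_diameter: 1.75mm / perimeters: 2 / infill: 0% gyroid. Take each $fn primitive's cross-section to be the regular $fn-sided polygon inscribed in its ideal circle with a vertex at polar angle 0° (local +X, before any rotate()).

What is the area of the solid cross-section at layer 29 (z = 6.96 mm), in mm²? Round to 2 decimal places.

76.11 mm²

At z = 6.96 mm: the cube (footprint 16×29.5) is included at this height (area 472.00 mm²); the cylinder at (15, 7): section is a regular 12-gon, circumradius r=6.5 (area = (12/2)·6.500²·sin(360°/12) = 126.75 mm²); Taking the intersection: the r=6.5 cylinder at (15, 7) partially overlaps the 16×29.5 cube; clipping to the common part keeps 76.11 mm² — area = 76.11 mm². Overall, the cross-section is a single solid region. Net area = 76.11 mm².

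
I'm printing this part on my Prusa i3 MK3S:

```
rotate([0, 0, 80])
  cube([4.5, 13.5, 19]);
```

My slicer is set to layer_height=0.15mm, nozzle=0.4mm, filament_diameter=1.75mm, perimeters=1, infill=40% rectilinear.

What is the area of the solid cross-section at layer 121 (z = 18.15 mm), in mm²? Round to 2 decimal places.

At z = 18.15 mm: the 4.5×13.5 cube contributes its full rectangle (area 60.75 mm²); (whole slice rotated 80° about Z — lengths, areas and connectivity unchanged). Overall, the cross-section is a single solid region. Net area = 60.75 mm².

60.75 mm²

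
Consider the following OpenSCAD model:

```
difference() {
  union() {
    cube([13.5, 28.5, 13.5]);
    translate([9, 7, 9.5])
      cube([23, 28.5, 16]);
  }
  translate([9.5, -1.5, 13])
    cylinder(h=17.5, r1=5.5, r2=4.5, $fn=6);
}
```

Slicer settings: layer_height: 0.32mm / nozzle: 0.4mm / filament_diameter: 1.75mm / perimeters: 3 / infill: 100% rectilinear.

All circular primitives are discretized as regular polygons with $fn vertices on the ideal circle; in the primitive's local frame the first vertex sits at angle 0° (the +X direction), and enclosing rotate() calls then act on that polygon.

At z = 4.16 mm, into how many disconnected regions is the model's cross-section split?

At z = 4.16 mm: the cube (footprint 13.5×28.5) is included at this height; the cube at (9, 7) does not reach this height (z outside [9.5, 25.5]); Taking the union: only the 13.5×28.5 cube is present, so the union is just that shape — 1 connected region; the cone at (9.5, -1.5) is absent (z outside [13, 30.5]); After the difference (first − rest): none of the subtracted shapes is present at this height, so the result so far is unchanged — 1 connected region. The result has 1 disconnected region.

1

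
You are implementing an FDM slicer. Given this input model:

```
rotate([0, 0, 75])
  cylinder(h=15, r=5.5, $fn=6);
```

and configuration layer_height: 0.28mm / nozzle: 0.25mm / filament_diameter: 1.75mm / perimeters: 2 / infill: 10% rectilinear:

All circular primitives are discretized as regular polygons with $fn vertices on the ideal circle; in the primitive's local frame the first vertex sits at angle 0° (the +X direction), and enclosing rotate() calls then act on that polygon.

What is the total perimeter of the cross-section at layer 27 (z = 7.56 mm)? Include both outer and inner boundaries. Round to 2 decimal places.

33.00 mm

At z = 7.56 mm: the r=5.5 cylinder contributes a regular 6-gon of circumradius 5.5 (perimeter = 2·6·5.500·sin(180°/6) = 33.00 mm); (rotated 75° about Z; rotation is an isometry so areas/perimeters/island counts are preserved). Overall, the cross-section is a single solid region. Total boundary length (outer) = 33.00 mm.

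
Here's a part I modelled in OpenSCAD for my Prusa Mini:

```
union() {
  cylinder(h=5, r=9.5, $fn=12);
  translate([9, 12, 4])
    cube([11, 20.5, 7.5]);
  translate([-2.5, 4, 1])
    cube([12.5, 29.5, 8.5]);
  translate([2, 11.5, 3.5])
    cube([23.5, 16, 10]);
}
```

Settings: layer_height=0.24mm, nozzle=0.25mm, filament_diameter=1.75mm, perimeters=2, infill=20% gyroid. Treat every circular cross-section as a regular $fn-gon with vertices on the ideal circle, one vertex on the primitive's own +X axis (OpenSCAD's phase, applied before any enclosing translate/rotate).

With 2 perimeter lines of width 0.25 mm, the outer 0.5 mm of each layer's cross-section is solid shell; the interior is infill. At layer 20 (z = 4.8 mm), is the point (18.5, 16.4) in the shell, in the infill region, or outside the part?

At z = 4.8 mm: the r=9.5 cylinder gives a regular 12-gon of circumradius 9.5 (constant along its height); the cube at (9, 12) (footprint 11×20.5) is included at this height; the cube at (-2.5, 4) is present — its section is the full 12.5×29.5 rectangle; the 23.5×16 cube at (2, 11.5) contributes its full rectangle; Combining (union): the regions partially overlap (shared area 348.24 mm²), so overlapping operands fuse into one piece — 1 connected region. Overall, the cross-section is a single solid region. The nearest boundary edge runs (25.50, 11.50)→(10.00, 11.50); distance from the point to it = 4.90 mm. The point is inside the cross-section and 4.90 mm from the nearest boundary — more than the 0.5 mm shell width (2 × 0.25), so it's in the infill interior.

infill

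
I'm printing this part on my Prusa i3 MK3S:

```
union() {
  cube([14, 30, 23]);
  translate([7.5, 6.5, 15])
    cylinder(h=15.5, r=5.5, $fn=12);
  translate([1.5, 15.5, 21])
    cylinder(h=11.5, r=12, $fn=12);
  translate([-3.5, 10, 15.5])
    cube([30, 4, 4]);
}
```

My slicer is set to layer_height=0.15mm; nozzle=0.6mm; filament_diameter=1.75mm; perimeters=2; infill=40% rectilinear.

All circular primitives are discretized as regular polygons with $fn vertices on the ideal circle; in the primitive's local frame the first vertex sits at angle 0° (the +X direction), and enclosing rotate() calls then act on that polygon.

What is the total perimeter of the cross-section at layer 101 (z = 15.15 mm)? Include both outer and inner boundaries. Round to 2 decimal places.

At z = 15.15 mm: the cube (footprint 14×30) is included at this height (perimeter 88.00 mm); the r=5.5 cylinder at (7.5, 6.5) gives a regular 12-gon of circumradius 5.5 (constant along its height) (perimeter = 2·12·5.500·sin(180°/12) = 34.16 mm); the cylinder at (1.5, 15.5) does not reach this height (z outside [21, 32.5]); the cube at (-3.5, 10) does not reach this height (z outside [15.5, 19.5]); Combining (union): the r=5.5 cylinder at (7.5, 6.5) lies entirely inside the 14×30 cube, so the union is just the 14×30 cube — boundary = 88.00 mm. Overall, the cross-section is a single solid region. Total boundary length (outer) = 88.00 mm.

88.00 mm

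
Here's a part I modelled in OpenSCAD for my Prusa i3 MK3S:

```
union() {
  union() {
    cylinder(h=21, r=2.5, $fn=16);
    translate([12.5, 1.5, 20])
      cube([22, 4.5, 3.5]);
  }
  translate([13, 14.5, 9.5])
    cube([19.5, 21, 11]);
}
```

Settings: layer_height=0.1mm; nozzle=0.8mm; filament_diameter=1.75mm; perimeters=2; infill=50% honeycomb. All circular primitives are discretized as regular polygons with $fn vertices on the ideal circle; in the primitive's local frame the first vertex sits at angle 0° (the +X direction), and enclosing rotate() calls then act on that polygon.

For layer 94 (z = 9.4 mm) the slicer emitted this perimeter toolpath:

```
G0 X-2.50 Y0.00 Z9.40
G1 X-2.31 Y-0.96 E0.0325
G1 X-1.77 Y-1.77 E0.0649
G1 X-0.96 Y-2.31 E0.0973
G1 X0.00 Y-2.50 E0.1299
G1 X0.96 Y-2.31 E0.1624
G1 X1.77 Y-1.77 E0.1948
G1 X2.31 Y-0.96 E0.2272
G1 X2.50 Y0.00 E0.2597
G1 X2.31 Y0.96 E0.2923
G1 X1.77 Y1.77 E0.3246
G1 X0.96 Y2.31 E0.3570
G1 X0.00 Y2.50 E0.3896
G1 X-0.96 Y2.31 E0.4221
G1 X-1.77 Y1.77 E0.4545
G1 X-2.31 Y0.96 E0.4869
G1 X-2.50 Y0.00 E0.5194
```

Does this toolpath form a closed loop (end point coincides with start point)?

yes

Start point (G0): (-2.50, 0.00). End point (last G1): the path returns to the start — closed.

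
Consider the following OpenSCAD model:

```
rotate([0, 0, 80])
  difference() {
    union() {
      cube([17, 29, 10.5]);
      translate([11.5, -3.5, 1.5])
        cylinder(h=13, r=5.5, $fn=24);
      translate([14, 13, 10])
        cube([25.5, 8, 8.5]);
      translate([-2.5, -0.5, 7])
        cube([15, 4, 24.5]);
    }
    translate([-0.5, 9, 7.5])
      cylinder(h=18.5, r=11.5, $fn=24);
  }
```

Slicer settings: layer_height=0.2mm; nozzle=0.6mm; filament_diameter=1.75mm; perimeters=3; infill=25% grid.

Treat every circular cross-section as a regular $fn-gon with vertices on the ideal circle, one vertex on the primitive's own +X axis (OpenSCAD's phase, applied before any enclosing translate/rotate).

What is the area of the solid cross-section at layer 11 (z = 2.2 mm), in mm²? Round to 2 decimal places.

At z = 2.2 mm: the 17×29 cube contributes its full rectangle (area 493.00 mm²); the r=5.5 cylinder at (11.5, -3.5) contributes a regular 24-gon of circumradius 5.5 (area = (24/2)·5.500²·sin(360°/24) = 93.95 mm²); the cube at (14, 13) is not intersected at this z (z outside [10, 18.5]); the cube at (-2.5, -0.5) is not intersected at this z (z outside [7, 31.5]); Merging all regions: the regions partially overlap — summed areas 586.95 mm² minus the doubly-counted overlap 11.51 mm² gives 575.45 mm² — area = 575.45 mm²; the cylinder at (-0.5, 9) is absent (z outside [7.5, 26]); After the difference (first − rest): none of the subtracted shapes is present at this height, so that combined region is unchanged — area = 575.45 mm²; (whole slice rotated 80° about Z — lengths, areas and connectivity unchanged). Overall, the cross-section is a single solid region. Net area = 575.45 mm².

575.45 mm²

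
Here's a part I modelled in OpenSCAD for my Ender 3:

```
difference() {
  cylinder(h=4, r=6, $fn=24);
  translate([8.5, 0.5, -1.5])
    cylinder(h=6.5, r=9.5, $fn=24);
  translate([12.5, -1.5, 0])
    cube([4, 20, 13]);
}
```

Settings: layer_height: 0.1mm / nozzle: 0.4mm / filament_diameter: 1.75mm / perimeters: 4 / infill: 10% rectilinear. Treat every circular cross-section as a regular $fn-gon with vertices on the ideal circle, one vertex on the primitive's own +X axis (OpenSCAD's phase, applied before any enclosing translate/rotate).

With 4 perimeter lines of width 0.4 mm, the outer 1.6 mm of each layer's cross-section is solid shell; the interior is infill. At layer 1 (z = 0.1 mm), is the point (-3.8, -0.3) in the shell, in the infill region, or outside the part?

infill

At z = 0.1 mm: the cylinder: section is a regular 24-gon, circumradius r=6; the cylinder at (8.5, 0.5): section is a regular 24-gon, circumradius r=9.5; the 4×20 cube at (12.5, -1.5) contributes its full rectangle; Subtracting the remaining from the first: starting from the r=6 cylinder, the r=9.5 cylinder at (8.5, 0.5) partially overlaps it — only the 59.08 mm² overlap (of its 280.30 mm²) is removed, clipping the outline; the 4×20 cube at (12.5, -1.5) misses the remaining region (no effect) — 1 connected region. Overall, the cross-section is a single solid region. The nearest boundary edge runs (-5.80, -1.55)→(-6.00, 0.00); distance from the point to it = 2.14 mm. The point is inside the cross-section and 2.14 mm from the nearest boundary — more than the 1.6 mm shell width (4 × 0.4), so it's in the infill interior.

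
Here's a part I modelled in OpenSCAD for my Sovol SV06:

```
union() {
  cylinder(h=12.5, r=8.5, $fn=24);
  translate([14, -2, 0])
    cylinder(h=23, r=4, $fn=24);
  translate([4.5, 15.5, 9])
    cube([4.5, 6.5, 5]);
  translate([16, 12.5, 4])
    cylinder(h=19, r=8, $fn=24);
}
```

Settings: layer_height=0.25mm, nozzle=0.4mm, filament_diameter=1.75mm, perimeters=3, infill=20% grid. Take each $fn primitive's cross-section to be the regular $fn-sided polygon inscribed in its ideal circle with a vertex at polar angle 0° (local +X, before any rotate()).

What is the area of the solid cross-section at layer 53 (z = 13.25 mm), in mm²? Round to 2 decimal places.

277.57 mm²

At z = 13.25 mm: the cylinder is absent (z outside [0, 12.5]); the cylinder at (14, -2): section is a regular 24-gon, circumradius r=4 (area = (24/2)·4.000²·sin(360°/24) = 49.69 mm²); the 4.5×6.5 cube at (4.5, 15.5) contributes its full rectangle (area 29.25 mm²); the r=8 cylinder at (16, 12.5) gives a regular 24-gon of circumradius 8 (constant along its height) (area = (24/2)·8.000²·sin(360°/24) = 198.77 mm²); Merging all regions: the regions partially overlap — summed areas 277.72 mm² minus the doubly-counted overlap 0.14 mm² gives 277.57 mm² — area = 277.57 mm². Overall, the cross-section has 2 separate islands. Net area = 277.57 mm².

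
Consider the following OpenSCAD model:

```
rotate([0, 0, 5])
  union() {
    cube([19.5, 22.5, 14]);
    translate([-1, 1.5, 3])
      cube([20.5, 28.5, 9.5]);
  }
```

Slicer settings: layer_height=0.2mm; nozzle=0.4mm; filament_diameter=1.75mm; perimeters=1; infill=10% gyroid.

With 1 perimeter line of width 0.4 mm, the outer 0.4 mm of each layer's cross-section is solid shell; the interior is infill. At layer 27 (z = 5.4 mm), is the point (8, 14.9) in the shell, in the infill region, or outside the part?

At z = 5.4 mm: the cube (footprint 19.5×22.5) is included at this height; the 20.5×28.5 cube at (-1, 1.5) contributes its full rectangle; Taking the union: the regions partially overlap (shared area 409.50 mm²), so overlapping operands fuse into one piece — 1 connected region; (whole slice rotated 5° about Z — lengths, areas and connectivity unchanged). Overall, the cross-section is a single solid region. Undo the 5° rotation: the query point maps to (9.268, 14.146) in the un-rotated model frame. The nearest boundary edge runs (19.50, 22.50)→(19.50, 1.50); distance from the point to it = 10.23 mm. The point is inside the cross-section and 10.23 mm from the nearest boundary — more than the 0.4 mm shell width (1 × 0.4), so it's in the infill interior.

infill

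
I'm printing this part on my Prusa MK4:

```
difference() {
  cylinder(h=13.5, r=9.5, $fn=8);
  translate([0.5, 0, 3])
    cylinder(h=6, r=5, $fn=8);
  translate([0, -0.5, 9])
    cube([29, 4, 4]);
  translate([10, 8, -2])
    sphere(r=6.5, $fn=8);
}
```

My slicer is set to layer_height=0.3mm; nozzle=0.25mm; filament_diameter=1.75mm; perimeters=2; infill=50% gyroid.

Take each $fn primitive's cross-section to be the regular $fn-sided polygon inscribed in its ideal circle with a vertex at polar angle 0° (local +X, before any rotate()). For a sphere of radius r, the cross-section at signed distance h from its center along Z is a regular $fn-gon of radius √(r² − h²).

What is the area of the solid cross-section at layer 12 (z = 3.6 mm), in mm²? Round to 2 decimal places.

184.55 mm²

At z = 3.6 mm: the r=9.5 cylinder contributes a regular 8-gon of circumradius 9.5 (area = (8/2)·9.500²·sin(360°/8) = 255.27 mm²); the r=5 cylinder at (0.5, 0) contributes a regular 8-gon of circumradius 5 (area = (8/2)·5.000²·sin(360°/8) = 70.71 mm²); the cube at (0, -0.5) is not intersected at this z (z outside [9, 13]); the sphere at (10, 8): section is a regular 8-gon, circumradius = √(r²−h²) = √(6.5²−5.6²) = 3.300 (area = (8/2)·3.300²·sin(360°/8) = 30.80 mm²); Subtracting the remaining from the first: starting from the r=9.5 cylinder (255.27 mm²), the r=5 cylinder at (0.5, 0) lies wholly inside it (removes its full 70.71 mm² and its 30.61 mm outline becomes a hole wall); the r=6.5 sphere at (10, 8) misses the remaining region (no effect) — area = 184.55 mm². Overall, the cross-section is one region with 1 hole. Net area = 184.55 mm².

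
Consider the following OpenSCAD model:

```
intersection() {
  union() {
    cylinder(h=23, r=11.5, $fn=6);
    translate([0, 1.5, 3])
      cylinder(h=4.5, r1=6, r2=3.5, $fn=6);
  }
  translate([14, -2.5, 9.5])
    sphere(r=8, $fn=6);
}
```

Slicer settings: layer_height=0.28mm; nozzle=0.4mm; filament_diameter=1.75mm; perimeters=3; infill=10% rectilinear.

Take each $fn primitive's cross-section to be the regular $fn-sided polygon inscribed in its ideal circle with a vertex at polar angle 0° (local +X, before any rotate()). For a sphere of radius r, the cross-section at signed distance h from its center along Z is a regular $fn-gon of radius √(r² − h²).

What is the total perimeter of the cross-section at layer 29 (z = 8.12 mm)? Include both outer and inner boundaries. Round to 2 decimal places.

At z = 8.12 mm: the r=11.5 cylinder contributes a regular 6-gon of circumradius 11.5 (perimeter = 2·6·11.500·sin(180°/6) = 69.00 mm); the cone at (0, 1.5) is absent (z outside [3, 7.5]); Combining (union): only the r=11.5 cylinder is present, so the union is just that shape — boundary = 69.00 mm; the r=8 sphere at (14, -2.5) contributes a regular 6-gon of circumradius √(8²−1.38²) = 7.880 (perimeter = 2·6·7.880·sin(180°/6) = 47.28 mm); Taking the intersection: the r=8 sphere at (14, -2.5) partially overlaps that combined region; clipping to the common part keeps 23.26 mm² — boundary = 21.52 mm. Overall, the cross-section is a single solid region. Total boundary length (outer) = 21.52 mm.

21.52 mm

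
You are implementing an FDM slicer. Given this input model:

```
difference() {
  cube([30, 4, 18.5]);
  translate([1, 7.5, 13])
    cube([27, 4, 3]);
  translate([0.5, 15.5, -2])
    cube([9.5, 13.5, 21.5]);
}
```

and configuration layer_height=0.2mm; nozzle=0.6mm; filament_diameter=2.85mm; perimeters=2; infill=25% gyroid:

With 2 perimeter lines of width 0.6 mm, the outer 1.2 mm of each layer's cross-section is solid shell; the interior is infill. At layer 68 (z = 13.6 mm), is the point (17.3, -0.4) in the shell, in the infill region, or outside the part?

At z = 13.6 mm: the cube (footprint 30×4) is included at this height; the 27×4 cube at (1, 7.5) contributes its full rectangle; the cube at (0.5, 15.5) is present — its section is the full 9.5×13.5 rectangle; Subtracting the remaining from the first: starting from the 30×4 cube, the 27×4 cube at (1, 7.5) misses the remaining region (no effect); the 9.5×13.5 cube at (0.5, 15.5) misses the remaining region (no effect) — 1 connected region. Overall, the cross-section is a single solid region. The nearest boundary edge runs (30.00, 0.00)→(0.00, 0.00); distance from the point to it = 0.40 mm. The point is not inside any of the regions above, so it lies outside the cross-section (0.40 mm from the nearest boundary).

outside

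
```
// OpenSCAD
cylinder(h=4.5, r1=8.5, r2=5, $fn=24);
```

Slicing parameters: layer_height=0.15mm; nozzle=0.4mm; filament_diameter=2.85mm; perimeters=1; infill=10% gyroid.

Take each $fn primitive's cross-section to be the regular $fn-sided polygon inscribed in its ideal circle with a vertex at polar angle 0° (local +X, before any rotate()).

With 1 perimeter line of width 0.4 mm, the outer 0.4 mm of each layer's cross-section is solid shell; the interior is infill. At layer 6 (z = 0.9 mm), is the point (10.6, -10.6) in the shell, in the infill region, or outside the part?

At z = 0.9 mm: the cone contributes a regular 24-gon of circumradius 7.800 (interpolated between r1=8.5 and r2=5 at t=0.200). Overall, the cross-section is a single solid region. The nearest boundary edge runs (3.90, -6.75)→(5.52, -5.52); distance from the point to it = 7.19 mm. The point is not inside any of the regions above, so it lies outside the cross-section (7.19 mm from the nearest boundary).

outside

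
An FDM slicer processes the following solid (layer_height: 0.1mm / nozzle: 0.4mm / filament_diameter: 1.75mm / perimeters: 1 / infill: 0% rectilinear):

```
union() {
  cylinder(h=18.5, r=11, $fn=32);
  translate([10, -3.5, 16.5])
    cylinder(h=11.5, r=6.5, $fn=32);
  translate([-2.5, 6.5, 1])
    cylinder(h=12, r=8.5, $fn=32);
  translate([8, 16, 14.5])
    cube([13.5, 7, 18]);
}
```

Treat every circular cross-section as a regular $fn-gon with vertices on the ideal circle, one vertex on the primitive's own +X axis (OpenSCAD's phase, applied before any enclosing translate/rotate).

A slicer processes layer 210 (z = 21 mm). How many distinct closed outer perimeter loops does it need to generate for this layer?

At z = 21 mm: the cylinder does not reach this height (z outside [0, 18.5]); the r=6.5 cylinder at (10, -3.5) contributes a regular 32-gon of circumradius 6.5; the cylinder at (-2.5, 6.5) is not intersected at this z (z outside [1, 13]); the 13.5×7 cube at (8, 16) contributes its full rectangle; Combining (union): the 2 present regions are separate (no shared area or edge), so areas and boundary lengths simply add and each stays a separate island — 2 connected regions. The result has 2 disconnected regions.

2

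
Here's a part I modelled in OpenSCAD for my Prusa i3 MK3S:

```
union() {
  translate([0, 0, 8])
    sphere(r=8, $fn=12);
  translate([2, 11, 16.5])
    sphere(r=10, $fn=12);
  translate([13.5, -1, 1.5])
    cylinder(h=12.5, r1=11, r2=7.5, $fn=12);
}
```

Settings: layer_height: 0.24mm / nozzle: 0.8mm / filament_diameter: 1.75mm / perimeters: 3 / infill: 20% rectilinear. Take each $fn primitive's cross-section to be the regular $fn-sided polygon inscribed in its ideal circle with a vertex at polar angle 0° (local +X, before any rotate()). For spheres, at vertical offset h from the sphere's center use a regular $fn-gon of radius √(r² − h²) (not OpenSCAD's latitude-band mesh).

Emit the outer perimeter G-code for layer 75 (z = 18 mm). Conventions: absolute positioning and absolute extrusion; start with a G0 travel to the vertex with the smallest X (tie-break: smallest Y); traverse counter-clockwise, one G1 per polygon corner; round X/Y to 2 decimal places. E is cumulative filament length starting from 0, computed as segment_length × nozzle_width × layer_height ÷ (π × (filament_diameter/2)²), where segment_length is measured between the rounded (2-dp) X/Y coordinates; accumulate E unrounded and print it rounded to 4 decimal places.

At z = 18 mm: the sphere is absent (|z−center|=10.000 > r=8); the r=10 sphere at (2, 11) contributes a regular 12-gon of circumradius √(10²−1.5²) = 9.887; the cone at (13.5, -1) is absent (z outside [1.5, 14]); Merging all regions: only the r=10 sphere at (2, 11) is present, so the union is just that shape — 1 connected region. The outline is a single polygon with 12 vertices. Extrusion per mm of travel: 0.8 × 0.24 / (π × 0.875²) = 0.079824. Accumulating E over each segment gives final E = 4.9016.

G0 X-7.89 Y11.00 Z18.00
G1 X-6.56 Y6.06 E0.4084
G1 X-2.94 Y2.44 E0.8170
G1 X2.00 Y1.11 E1.2254
G1 X6.94 Y2.44 E1.6338
G1 X10.56 Y6.06 E2.0424
G1 X11.89 Y11.00 E2.4508
G1 X10.56 Y15.94 E2.8592
G1 X6.94 Y19.56 E3.2678
G1 X2.00 Y20.89 E3.6762
G1 X-2.94 Y19.56 E4.0846
G1 X-6.56 Y15.94 E4.4932
G1 X-7.89 Y11.00 E4.9016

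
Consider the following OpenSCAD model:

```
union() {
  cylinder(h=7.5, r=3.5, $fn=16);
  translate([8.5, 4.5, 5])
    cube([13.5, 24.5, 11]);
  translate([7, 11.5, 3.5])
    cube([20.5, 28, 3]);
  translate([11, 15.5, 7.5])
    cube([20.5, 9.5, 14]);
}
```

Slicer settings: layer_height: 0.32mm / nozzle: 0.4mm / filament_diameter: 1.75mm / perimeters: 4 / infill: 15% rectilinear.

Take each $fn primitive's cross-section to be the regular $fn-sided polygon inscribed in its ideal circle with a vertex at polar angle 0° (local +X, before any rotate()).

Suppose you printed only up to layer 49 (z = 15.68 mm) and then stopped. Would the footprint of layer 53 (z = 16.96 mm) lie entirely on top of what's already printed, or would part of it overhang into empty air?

Compare the two slices. At z = 15.68: the cylinder is not intersected at this z (z outside [0, 7.5]); the 13.5×24.5 cube at (8.5, 4.5) contributes its full rectangle (area 330.75 mm²); the cube at (7, 11.5) does not reach this height (z outside [3.5, 6.5]); the 20.5×9.5 cube at (11, 15.5) contributes its full rectangle (area 194.75 mm²); Taking the union: the regions partially overlap — summed areas 525.50 mm² minus the doubly-counted overlap 104.50 mm² gives 421.00 mm² — area = 421.00 mm². At z = 16.96: the cylinder is absent (z outside [0, 7.5]); the cube at (8.5, 4.5) is absent (z outside [5, 16]); the cube at (7, 11.5) does not reach this height (z outside [3.5, 6.5]); the cube at (11, 15.5) is present — its section is the full 20.5×9.5 rectangle (area 194.75 mm²); Taking the union: only the 20.5×9.5 cube at (11, 15.5) is present, so the union is just that shape — area = 194.75 mm². Checking containment: the cross-section at z = 16.96 is a subset of the cross-section at z = 15.68.

entirely on top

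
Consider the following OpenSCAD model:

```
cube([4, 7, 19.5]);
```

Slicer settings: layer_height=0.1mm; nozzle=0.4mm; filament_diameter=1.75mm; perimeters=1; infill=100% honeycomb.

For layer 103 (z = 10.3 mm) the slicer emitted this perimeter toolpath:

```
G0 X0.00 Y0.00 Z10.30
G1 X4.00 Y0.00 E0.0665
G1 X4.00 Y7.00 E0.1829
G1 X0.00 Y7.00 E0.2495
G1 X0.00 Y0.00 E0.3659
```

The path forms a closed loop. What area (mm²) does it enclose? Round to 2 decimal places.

Apply the shoelace formula to the sequence of (X, Y) vertices; enclosed area = 28.00 mm².

28.00 mm²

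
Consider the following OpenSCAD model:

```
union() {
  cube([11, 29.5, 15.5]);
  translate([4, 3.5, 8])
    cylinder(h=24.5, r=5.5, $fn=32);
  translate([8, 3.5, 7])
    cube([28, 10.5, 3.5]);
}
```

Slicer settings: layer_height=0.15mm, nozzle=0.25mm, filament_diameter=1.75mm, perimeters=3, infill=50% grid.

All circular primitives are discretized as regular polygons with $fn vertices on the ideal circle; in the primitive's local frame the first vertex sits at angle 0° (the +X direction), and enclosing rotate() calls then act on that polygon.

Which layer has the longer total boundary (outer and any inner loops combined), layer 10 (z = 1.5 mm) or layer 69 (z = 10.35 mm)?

layer 69 (z = 10.35 mm)

Layer 10 (z = 1.5): the 11×29.5 cube contributes its full rectangle (perimeter 81.00 mm); the cylinder at (4, 3.5) is not intersected at this z (z outside [8, 32.5]); the cube at (8, 3.5) does not reach this height (z outside [7, 10.5]); Taking the union: only the 11×29.5 cube is present, so the union is just that shape — boundary = 81.00 mm. So its perimeter = 81.00 mm. Layer 69 (z = 10.35): the cube is present — its section is the full 11×29.5 rectangle (perimeter 81.00 mm); the r=5.5 cylinder at (4, 3.5) contributes a regular 32-gon of circumradius 5.5 (perimeter = 2·32·5.500·sin(180°/32) = 34.50 mm); the 28×10.5 cube at (8, 3.5) contributes its full rectangle (perimeter 77.00 mm); Merging all regions: the regions partially overlap (shared area 106.69 mm²), so the edge portions inside another operand are dropped and the merged outline is re-measured after clipping — boundary = 133.12 mm. So its perimeter = 133.12 mm. Layer 69 is larger (133.12 vs 81.00 mm).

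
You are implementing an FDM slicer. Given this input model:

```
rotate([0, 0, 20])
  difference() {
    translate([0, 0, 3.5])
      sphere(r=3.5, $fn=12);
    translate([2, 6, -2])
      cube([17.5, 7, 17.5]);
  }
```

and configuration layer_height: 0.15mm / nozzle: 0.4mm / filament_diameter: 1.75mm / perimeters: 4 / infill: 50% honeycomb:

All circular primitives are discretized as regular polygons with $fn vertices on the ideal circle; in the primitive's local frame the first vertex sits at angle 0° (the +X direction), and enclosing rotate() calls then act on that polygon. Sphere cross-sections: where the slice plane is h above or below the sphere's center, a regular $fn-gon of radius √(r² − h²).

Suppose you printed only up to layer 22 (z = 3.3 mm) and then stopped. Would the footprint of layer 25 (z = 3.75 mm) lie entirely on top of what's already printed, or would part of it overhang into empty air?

Compare the two slices. At z = 3.3: the r=3.5 sphere contributes a regular 12-gon of circumradius √(3.5²−0.2²) = 3.494 (area = (12/2)·3.494²·sin(360°/12) = 36.63 mm²); the 17.5×7 cube at (2, 6) contributes its full rectangle (area 122.50 mm²); After the difference (first − rest): starting from the r=3.5 sphere (36.63 mm²), the 17.5×7 cube at (2, 6) misses the remaining region (no effect) — area = 36.63 mm²; (whole slice rotated 20° about Z — lengths, areas and connectivity unchanged). At z = 3.75: the r=3.5 sphere slices to a regular 12-gon of circumradius 3.491 (√(r²−h²) with h=0.25 from center) (area = (12/2)·3.491²·sin(360°/12) = 36.56 mm²); the cube at (2, 6) (footprint 17.5×7) is included at this height (area 122.50 mm²); After the difference (first − rest): starting from the r=3.5 sphere (36.56 mm²), the 17.5×7 cube at (2, 6) misses the remaining region (no effect) — area = 36.56 mm²; (whole slice rotated 20° about Z — lengths, areas and connectivity unchanged). Checking containment: the cross-section at z = 3.75 is a subset of the cross-section at z = 3.3.

entirely on top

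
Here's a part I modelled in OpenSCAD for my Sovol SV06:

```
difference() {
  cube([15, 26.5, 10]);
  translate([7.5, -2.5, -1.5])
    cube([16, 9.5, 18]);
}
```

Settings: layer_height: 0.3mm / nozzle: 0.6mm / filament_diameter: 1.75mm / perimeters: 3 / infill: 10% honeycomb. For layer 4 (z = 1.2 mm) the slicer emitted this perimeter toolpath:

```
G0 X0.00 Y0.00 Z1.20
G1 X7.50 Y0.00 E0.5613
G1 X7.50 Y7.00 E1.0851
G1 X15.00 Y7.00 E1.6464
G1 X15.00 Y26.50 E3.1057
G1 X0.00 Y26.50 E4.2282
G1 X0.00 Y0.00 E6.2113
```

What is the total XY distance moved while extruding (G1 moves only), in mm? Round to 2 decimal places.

Sum the Euclidean lengths of each G1 segment: total = 83.00 mm.

83.00 mm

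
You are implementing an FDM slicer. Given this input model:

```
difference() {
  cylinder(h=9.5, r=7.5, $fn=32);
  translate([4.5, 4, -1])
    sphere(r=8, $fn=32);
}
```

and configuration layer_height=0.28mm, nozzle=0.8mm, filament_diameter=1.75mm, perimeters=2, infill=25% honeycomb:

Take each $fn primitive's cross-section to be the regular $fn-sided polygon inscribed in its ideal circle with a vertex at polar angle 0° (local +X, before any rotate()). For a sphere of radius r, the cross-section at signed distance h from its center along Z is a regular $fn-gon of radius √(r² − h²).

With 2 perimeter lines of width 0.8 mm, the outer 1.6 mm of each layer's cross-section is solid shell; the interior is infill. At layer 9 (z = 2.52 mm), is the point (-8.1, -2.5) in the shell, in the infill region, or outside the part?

outside

At z = 2.52 mm: the cylinder: section is a regular 32-gon, circumradius r=7.5; the r=8 sphere at (4.5, 4) slices to a regular 32-gon of circumradius 7.184 (√(r²−h²) with h=3.52 from center); Subtracting the remaining from the first: starting from the r=7.5 cylinder, the r=8 sphere at (4.5, 4) partially overlaps it — only the 82.63 mm² overlap (of its 161.10 mm²) is removed, clipping the outline — 1 connected region. Overall, the cross-section is a single solid region. The nearest boundary edge runs (-6.93, -2.87)→(-7.36, -1.46); distance from the point to it = 1.01 mm. The point is not inside any of the regions above, so it lies outside the cross-section (1.01 mm from the nearest boundary).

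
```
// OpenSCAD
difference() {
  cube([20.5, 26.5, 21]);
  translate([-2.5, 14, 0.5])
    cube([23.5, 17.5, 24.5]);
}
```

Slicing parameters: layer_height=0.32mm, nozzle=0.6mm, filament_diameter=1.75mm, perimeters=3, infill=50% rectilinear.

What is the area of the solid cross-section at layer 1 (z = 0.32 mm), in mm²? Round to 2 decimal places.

At z = 0.32 mm: the 20.5×26.5 cube contributes its full rectangle (area 543.25 mm²); the cube at (-2.5, 14) is absent (z outside [0.5, 25]); Taking the first minus the rest: none of the subtracted shapes is present at this height, so the 20.5×26.5 cube is unchanged — area = 543.25 mm². Overall, the cross-section is a single solid region. Net area = 543.25 mm².

543.25 mm²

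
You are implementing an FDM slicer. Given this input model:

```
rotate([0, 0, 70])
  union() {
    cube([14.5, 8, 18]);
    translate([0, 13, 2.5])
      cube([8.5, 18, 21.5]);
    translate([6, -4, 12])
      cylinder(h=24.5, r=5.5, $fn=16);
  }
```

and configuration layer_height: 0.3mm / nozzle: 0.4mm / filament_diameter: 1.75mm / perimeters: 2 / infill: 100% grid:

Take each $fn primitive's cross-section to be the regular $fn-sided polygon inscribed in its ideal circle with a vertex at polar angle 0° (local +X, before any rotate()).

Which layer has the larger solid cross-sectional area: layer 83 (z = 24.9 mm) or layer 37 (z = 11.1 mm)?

Layer 83 (z = 24.9): the cube is absent (z outside [0, 18]); the cube at (0, 13) is not intersected at this z (z outside [2.5, 24]); the r=5.5 cylinder at (6, -4) contributes a regular 16-gon of circumradius 5.5 (area = (16/2)·5.500²·sin(360°/16) = 92.61 mm²); Taking the union: only the r=5.5 cylinder at (6, -4) is present, so the union is just that shape — area = 92.61 mm²; (whole slice rotated 70° about Z — lengths, areas and connectivity unchanged). So its area = 92.61 mm². Layer 37 (z = 11.1): the cube (footprint 14.5×8) is included at this height (area 116.00 mm²); the 8.5×18 cube at (0, 13) contributes its full rectangle (area 153.00 mm²); the cylinder at (6, -4) is absent (z outside [12, 36.5]); Combining (union): the 2 present regions are separate (no shared area or edge), so areas and boundary lengths simply add and each stays a separate island — area = 269.00 mm²; (rotated 70° about Z; rotation is an isometry so areas/perimeters/island counts are preserved). So its area = 269.00 mm². Layer 37 is larger (269.00 vs 92.61 mm²).

layer 37 (z = 11.1 mm)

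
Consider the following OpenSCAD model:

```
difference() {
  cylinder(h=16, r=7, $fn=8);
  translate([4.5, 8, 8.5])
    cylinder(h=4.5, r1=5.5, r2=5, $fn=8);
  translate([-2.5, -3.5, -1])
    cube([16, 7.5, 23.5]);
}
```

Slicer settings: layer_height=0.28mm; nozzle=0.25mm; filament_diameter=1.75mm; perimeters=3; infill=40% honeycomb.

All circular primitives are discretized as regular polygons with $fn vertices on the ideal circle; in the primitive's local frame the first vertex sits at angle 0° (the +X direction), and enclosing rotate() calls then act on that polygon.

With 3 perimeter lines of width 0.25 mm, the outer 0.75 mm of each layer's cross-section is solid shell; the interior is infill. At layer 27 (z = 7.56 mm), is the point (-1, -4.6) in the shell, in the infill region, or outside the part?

At z = 7.56 mm: the cylinder: section is a regular 8-gon, circumradius r=7; the cone at (4.5, 8) is not intersected at this z (z outside [8.5, 13]); the cube at (-2.5, -3.5) (footprint 16×7.5) is included at this height; Taking the first minus the rest: starting from the r=7 cylinder, the 16×7.5 cube at (-2.5, -3.5) partially overlaps it — only the 65.40 mm² overlap (of its 120.00 mm²) is removed, clipping the outline — 1 connected region. Overall, the cross-section is a single solid region. The nearest boundary edge runs (-2.50, -3.50)→(5.55, -3.50); distance from the point to it = 1.10 mm. The point is inside the cross-section and 1.10 mm from the nearest boundary — more than the 0.75 mm shell width (3 × 0.25), so it's in the infill interior.

infill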